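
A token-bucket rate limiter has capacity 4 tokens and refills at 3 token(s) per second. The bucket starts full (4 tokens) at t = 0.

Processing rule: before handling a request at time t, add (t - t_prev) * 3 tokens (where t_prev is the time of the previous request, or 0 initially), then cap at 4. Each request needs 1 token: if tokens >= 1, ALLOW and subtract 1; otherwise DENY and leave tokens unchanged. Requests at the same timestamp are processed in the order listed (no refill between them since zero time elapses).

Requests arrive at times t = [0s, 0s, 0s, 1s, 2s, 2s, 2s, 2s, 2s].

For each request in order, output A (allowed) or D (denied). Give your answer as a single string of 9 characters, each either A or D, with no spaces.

Answer: AAAAAAAAD

Derivation:
Simulating step by step:
  req#1 t=0s: ALLOW
  req#2 t=0s: ALLOW
  req#3 t=0s: ALLOW
  req#4 t=1s: ALLOW
  req#5 t=2s: ALLOW
  req#6 t=2s: ALLOW
  req#7 t=2s: ALLOW
  req#8 t=2s: ALLOW
  req#9 t=2s: DENY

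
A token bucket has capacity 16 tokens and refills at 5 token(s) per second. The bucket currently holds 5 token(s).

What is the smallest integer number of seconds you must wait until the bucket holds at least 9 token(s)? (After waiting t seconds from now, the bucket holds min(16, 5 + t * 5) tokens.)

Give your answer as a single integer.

Need 5 + t * 5 >= 9, so t >= 4/5.
Smallest integer t = ceil(4/5) = 1.

Answer: 1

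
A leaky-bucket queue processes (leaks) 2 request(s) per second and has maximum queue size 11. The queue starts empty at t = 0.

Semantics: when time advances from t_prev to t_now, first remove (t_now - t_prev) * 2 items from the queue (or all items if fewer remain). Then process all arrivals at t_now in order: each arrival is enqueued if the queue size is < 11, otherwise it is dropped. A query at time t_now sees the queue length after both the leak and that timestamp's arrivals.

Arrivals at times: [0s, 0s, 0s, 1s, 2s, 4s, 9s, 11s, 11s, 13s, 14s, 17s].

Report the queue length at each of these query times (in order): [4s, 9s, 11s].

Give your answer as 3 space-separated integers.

Answer: 1 1 2

Derivation:
Queue lengths at query times:
  query t=4s: backlog = 1
  query t=9s: backlog = 1
  query t=11s: backlog = 2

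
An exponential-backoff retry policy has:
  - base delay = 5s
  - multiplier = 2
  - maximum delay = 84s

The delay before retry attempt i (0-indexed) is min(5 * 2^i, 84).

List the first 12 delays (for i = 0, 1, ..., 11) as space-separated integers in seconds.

Computing each delay:
  i=0: min(5*2^0, 84) = 5
  i=1: min(5*2^1, 84) = 10
  i=2: min(5*2^2, 84) = 20
  i=3: min(5*2^3, 84) = 40
  i=4: min(5*2^4, 84) = 80
  i=5: min(5*2^5, 84) = 84
  i=6: min(5*2^6, 84) = 84
  i=7: min(5*2^7, 84) = 84
  i=8: min(5*2^8, 84) = 84
  i=9: min(5*2^9, 84) = 84
  i=10: min(5*2^10, 84) = 84
  i=11: min(5*2^11, 84) = 84

Answer: 5 10 20 40 80 84 84 84 84 84 84 84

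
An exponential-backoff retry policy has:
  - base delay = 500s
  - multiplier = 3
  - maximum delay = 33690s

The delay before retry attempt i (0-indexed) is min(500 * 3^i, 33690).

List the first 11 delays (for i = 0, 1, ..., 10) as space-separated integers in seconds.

Answer: 500 1500 4500 13500 33690 33690 33690 33690 33690 33690 33690

Derivation:
Computing each delay:
  i=0: min(500*3^0, 33690) = 500
  i=1: min(500*3^1, 33690) = 1500
  i=2: min(500*3^2, 33690) = 4500
  i=3: min(500*3^3, 33690) = 13500
  i=4: min(500*3^4, 33690) = 33690
  i=5: min(500*3^5, 33690) = 33690
  i=6: min(500*3^6, 33690) = 33690
  i=7: min(500*3^7, 33690) = 33690
  i=8: min(500*3^8, 33690) = 33690
  i=9: min(500*3^9, 33690) = 33690
  i=10: min(500*3^10, 33690) = 33690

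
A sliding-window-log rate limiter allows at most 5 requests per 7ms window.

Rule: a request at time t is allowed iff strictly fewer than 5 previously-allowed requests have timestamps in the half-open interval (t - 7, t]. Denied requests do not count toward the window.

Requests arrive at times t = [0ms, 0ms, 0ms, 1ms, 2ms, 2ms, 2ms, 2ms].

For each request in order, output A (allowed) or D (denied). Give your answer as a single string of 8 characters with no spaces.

Answer: AAAAADDD

Derivation:
Tracking allowed requests in the window:
  req#1 t=0ms: ALLOW
  req#2 t=0ms: ALLOW
  req#3 t=0ms: ALLOW
  req#4 t=1ms: ALLOW
  req#5 t=2ms: ALLOW
  req#6 t=2ms: DENY
  req#7 t=2ms: DENY
  req#8 t=2ms: DENY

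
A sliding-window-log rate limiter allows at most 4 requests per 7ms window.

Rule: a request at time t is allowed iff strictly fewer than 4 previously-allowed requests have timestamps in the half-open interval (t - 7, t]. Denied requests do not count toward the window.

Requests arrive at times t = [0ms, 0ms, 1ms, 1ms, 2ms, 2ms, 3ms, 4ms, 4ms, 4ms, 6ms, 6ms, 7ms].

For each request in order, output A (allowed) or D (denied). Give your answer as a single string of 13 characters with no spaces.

Answer: AAAADDDDDDDDA

Derivation:
Tracking allowed requests in the window:
  req#1 t=0ms: ALLOW
  req#2 t=0ms: ALLOW
  req#3 t=1ms: ALLOW
  req#4 t=1ms: ALLOW
  req#5 t=2ms: DENY
  req#6 t=2ms: DENY
  req#7 t=3ms: DENY
  req#8 t=4ms: DENY
  req#9 t=4ms: DENY
  req#10 t=4ms: DENY
  req#11 t=6ms: DENY
  req#12 t=6ms: DENY
  req#13 t=7ms: ALLOW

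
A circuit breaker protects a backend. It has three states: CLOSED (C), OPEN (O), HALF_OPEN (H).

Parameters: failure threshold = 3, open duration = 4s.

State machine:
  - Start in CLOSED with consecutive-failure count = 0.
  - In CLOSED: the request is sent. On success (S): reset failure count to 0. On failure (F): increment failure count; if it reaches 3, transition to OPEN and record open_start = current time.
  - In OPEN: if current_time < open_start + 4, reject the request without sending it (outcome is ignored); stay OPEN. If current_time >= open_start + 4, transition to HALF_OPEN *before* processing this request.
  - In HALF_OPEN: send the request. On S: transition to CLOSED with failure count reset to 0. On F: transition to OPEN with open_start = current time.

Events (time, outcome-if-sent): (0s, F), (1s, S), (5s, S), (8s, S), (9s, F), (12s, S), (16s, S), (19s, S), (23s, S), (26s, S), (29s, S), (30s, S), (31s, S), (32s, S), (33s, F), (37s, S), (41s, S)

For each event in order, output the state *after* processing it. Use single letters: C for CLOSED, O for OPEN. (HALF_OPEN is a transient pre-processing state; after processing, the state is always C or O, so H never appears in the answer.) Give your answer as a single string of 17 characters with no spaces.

State after each event:
  event#1 t=0s outcome=F: state=CLOSED
  event#2 t=1s outcome=S: state=CLOSED
  event#3 t=5s outcome=S: state=CLOSED
  event#4 t=8s outcome=S: state=CLOSED
  event#5 t=9s outcome=F: state=CLOSED
  event#6 t=12s outcome=S: state=CLOSED
  event#7 t=16s outcome=S: state=CLOSED
  event#8 t=19s outcome=S: state=CLOSED
  event#9 t=23s outcome=S: state=CLOSED
  event#10 t=26s outcome=S: state=CLOSED
  event#11 t=29s outcome=S: state=CLOSED
  event#12 t=30s outcome=S: state=CLOSED
  event#13 t=31s outcome=S: state=CLOSED
  event#14 t=32s outcome=S: state=CLOSED
  event#15 t=33s outcome=F: state=CLOSED
  event#16 t=37s outcome=S: state=CLOSED
  event#17 t=41s outcome=S: state=CLOSED

Answer: CCCCCCCCCCCCCCCCC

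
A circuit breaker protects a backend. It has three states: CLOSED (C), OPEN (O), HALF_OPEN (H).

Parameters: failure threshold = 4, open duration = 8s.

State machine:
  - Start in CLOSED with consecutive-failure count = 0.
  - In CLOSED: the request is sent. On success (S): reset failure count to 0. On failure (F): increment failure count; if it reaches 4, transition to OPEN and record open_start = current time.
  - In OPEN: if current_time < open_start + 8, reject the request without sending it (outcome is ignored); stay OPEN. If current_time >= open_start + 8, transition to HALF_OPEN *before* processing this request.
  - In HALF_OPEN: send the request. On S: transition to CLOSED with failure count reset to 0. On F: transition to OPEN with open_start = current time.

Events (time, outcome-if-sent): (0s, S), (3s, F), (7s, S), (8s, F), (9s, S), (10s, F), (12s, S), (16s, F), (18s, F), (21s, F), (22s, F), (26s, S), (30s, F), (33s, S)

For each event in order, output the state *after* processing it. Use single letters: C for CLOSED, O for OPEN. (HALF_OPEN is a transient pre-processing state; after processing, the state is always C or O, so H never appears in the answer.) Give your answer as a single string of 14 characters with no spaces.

State after each event:
  event#1 t=0s outcome=S: state=CLOSED
  event#2 t=3s outcome=F: state=CLOSED
  event#3 t=7s outcome=S: state=CLOSED
  event#4 t=8s outcome=F: state=CLOSED
  event#5 t=9s outcome=S: state=CLOSED
  event#6 t=10s outcome=F: state=CLOSED
  event#7 t=12s outcome=S: state=CLOSED
  event#8 t=16s outcome=F: state=CLOSED
  event#9 t=18s outcome=F: state=CLOSED
  event#10 t=21s outcome=F: state=CLOSED
  event#11 t=22s outcome=F: state=OPEN
  event#12 t=26s outcome=S: state=OPEN
  event#13 t=30s outcome=F: state=OPEN
  event#14 t=33s outcome=S: state=OPEN

Answer: CCCCCCCCCCOOOO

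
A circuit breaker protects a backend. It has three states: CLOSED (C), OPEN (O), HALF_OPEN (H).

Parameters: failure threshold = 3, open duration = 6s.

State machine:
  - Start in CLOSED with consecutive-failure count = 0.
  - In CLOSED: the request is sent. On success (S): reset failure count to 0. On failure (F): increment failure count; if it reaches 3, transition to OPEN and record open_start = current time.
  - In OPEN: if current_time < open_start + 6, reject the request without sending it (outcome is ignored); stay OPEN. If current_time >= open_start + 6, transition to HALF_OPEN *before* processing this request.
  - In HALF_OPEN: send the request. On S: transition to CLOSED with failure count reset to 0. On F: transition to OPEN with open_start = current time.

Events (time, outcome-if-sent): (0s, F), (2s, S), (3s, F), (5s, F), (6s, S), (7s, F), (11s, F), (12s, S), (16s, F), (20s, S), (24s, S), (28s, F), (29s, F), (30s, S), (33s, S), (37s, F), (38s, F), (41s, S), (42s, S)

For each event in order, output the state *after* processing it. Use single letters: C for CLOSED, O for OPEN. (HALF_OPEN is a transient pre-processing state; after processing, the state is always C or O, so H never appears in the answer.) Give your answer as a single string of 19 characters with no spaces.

Answer: CCCCCCCCCCCCCCCCCCC

Derivation:
State after each event:
  event#1 t=0s outcome=F: state=CLOSED
  event#2 t=2s outcome=S: state=CLOSED
  event#3 t=3s outcome=F: state=CLOSED
  event#4 t=5s outcome=F: state=CLOSED
  event#5 t=6s outcome=S: state=CLOSED
  event#6 t=7s outcome=F: state=CLOSED
  event#7 t=11s outcome=F: state=CLOSED
  event#8 t=12s outcome=S: state=CLOSED
  event#9 t=16s outcome=F: state=CLOSED
  event#10 t=20s outcome=S: state=CLOSED
  event#11 t=24s outcome=S: state=CLOSED
  event#12 t=28s outcome=F: state=CLOSED
  event#13 t=29s outcome=F: state=CLOSED
  event#14 t=30s outcome=S: state=CLOSED
  event#15 t=33s outcome=S: state=CLOSED
  event#16 t=37s outcome=F: state=CLOSED
  event#17 t=38s outcome=F: state=CLOSED
  event#18 t=41s outcome=S: state=CLOSED
  event#19 t=42s outcome=S: state=CLOSED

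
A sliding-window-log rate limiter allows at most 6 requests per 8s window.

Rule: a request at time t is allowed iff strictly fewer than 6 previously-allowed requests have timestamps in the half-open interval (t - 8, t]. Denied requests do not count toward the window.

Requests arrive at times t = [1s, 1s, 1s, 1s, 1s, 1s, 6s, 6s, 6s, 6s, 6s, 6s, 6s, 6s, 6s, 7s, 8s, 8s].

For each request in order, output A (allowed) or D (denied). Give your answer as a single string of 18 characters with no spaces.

Answer: AAAAAADDDDDDDDDDDD

Derivation:
Tracking allowed requests in the window:
  req#1 t=1s: ALLOW
  req#2 t=1s: ALLOW
  req#3 t=1s: ALLOW
  req#4 t=1s: ALLOW
  req#5 t=1s: ALLOW
  req#6 t=1s: ALLOW
  req#7 t=6s: DENY
  req#8 t=6s: DENY
  req#9 t=6s: DENY
  req#10 t=6s: DENY
  req#11 t=6s: DENY
  req#12 t=6s: DENY
  req#13 t=6s: DENY
  req#14 t=6s: DENY
  req#15 t=6s: DENY
  req#16 t=7s: DENY
  req#17 t=8s: DENY
  req#18 t=8s: DENY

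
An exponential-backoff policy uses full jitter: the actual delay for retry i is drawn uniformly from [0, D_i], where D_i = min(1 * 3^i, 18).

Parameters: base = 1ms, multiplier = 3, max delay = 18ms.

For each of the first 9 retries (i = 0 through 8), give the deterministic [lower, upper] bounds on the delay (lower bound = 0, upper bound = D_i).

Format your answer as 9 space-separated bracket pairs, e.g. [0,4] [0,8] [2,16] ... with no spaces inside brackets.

Computing bounds per retry:
  i=0: D_i=min(1*3^0,18)=1, bounds=[0,1]
  i=1: D_i=min(1*3^1,18)=3, bounds=[0,3]
  i=2: D_i=min(1*3^2,18)=9, bounds=[0,9]
  i=3: D_i=min(1*3^3,18)=18, bounds=[0,18]
  i=4: D_i=min(1*3^4,18)=18, bounds=[0,18]
  i=5: D_i=min(1*3^5,18)=18, bounds=[0,18]
  i=6: D_i=min(1*3^6,18)=18, bounds=[0,18]
  i=7: D_i=min(1*3^7,18)=18, bounds=[0,18]
  i=8: D_i=min(1*3^8,18)=18, bounds=[0,18]

Answer: [0,1] [0,3] [0,9] [0,18] [0,18] [0,18] [0,18] [0,18] [0,18]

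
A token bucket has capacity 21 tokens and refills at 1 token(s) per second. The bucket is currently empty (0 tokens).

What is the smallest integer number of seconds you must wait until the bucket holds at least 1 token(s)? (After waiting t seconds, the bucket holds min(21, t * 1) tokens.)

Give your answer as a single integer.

Need t * 1 >= 1, so t >= 1/1.
Smallest integer t = ceil(1/1) = 1.

Answer: 1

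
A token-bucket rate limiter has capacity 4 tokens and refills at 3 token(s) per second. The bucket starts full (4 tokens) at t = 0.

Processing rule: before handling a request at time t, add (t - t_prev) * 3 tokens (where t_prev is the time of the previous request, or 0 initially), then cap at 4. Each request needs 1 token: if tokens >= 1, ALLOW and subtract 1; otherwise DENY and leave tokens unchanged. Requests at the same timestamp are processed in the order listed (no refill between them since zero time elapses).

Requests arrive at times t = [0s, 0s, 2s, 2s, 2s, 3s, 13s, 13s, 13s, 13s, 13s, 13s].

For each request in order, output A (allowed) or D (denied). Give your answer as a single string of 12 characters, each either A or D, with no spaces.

Simulating step by step:
  req#1 t=0s: ALLOW
  req#2 t=0s: ALLOW
  req#3 t=2s: ALLOW
  req#4 t=2s: ALLOW
  req#5 t=2s: ALLOW
  req#6 t=3s: ALLOW
  req#7 t=13s: ALLOW
  req#8 t=13s: ALLOW
  req#9 t=13s: ALLOW
  req#10 t=13s: ALLOW
  req#11 t=13s: DENY
  req#12 t=13s: DENY

Answer: AAAAAAAAAADD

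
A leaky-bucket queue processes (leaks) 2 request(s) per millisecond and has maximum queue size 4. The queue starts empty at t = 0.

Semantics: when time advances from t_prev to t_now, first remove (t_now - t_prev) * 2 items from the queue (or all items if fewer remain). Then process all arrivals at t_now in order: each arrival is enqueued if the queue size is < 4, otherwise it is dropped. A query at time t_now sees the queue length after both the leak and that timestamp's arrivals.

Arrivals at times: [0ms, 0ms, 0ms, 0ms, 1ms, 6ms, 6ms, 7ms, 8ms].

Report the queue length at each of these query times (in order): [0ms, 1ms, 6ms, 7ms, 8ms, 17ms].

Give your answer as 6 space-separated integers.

Answer: 4 3 2 1 1 0

Derivation:
Queue lengths at query times:
  query t=0ms: backlog = 4
  query t=1ms: backlog = 3
  query t=6ms: backlog = 2
  query t=7ms: backlog = 1
  query t=8ms: backlog = 1
  query t=17ms: backlog = 0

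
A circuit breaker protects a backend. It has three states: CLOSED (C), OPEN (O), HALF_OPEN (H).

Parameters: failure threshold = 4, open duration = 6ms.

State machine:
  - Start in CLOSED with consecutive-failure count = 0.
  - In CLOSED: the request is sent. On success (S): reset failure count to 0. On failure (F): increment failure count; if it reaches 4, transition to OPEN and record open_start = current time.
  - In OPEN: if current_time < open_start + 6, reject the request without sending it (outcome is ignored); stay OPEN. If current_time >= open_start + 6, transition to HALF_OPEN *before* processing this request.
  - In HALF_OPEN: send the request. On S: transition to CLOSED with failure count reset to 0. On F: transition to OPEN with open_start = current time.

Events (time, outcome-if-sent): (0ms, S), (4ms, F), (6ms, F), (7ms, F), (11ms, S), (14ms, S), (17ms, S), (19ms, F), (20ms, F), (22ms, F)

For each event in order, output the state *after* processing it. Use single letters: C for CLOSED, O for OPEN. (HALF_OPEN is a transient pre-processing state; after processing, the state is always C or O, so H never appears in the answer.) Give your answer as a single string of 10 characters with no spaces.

Answer: CCCCCCCCCC

Derivation:
State after each event:
  event#1 t=0ms outcome=S: state=CLOSED
  event#2 t=4ms outcome=F: state=CLOSED
  event#3 t=6ms outcome=F: state=CLOSED
  event#4 t=7ms outcome=F: state=CLOSED
  event#5 t=11ms outcome=S: state=CLOSED
  event#6 t=14ms outcome=S: state=CLOSED
  event#7 t=17ms outcome=S: state=CLOSED
  event#8 t=19ms outcome=F: state=CLOSED
  event#9 t=20ms outcome=F: state=CLOSED
  event#10 t=22ms outcome=F: state=CLOSED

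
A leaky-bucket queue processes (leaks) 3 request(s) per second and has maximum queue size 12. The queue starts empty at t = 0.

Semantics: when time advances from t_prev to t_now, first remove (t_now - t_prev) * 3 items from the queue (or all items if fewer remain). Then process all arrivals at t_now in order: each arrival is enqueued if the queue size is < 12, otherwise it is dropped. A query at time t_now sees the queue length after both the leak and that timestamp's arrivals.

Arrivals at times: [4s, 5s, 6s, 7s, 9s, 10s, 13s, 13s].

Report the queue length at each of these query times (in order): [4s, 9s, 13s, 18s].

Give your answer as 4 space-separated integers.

Answer: 1 1 2 0

Derivation:
Queue lengths at query times:
  query t=4s: backlog = 1
  query t=9s: backlog = 1
  query t=13s: backlog = 2
  query t=18s: backlog = 0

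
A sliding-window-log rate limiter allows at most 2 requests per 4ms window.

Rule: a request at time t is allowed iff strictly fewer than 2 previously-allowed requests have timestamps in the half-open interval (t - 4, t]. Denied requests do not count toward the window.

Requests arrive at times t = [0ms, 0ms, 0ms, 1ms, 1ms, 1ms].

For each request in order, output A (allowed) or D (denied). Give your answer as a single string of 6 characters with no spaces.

Tracking allowed requests in the window:
  req#1 t=0ms: ALLOW
  req#2 t=0ms: ALLOW
  req#3 t=0ms: DENY
  req#4 t=1ms: DENY
  req#5 t=1ms: DENY
  req#6 t=1ms: DENY

Answer: AADDDD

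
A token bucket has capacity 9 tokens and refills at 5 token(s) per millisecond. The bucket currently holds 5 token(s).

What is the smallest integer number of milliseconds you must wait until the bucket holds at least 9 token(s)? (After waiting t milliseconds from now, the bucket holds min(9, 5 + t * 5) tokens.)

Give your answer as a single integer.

Need 5 + t * 5 >= 9, so t >= 4/5.
Smallest integer t = ceil(4/5) = 1.

Answer: 1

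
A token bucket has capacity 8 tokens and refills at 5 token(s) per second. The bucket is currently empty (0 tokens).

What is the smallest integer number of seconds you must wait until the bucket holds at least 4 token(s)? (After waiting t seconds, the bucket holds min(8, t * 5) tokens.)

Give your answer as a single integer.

Answer: 1

Derivation:
Need t * 5 >= 4, so t >= 4/5.
Smallest integer t = ceil(4/5) = 1.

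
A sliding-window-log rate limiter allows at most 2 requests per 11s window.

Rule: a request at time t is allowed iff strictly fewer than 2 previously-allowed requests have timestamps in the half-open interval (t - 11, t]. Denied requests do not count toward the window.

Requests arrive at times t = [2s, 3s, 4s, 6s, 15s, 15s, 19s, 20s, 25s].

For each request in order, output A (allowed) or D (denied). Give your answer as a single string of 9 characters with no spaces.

Answer: AADDAADDD

Derivation:
Tracking allowed requests in the window:
  req#1 t=2s: ALLOW
  req#2 t=3s: ALLOW
  req#3 t=4s: DENY
  req#4 t=6s: DENY
  req#5 t=15s: ALLOW
  req#6 t=15s: ALLOW
  req#7 t=19s: DENY
  req#8 t=20s: DENY
  req#9 t=25s: DENY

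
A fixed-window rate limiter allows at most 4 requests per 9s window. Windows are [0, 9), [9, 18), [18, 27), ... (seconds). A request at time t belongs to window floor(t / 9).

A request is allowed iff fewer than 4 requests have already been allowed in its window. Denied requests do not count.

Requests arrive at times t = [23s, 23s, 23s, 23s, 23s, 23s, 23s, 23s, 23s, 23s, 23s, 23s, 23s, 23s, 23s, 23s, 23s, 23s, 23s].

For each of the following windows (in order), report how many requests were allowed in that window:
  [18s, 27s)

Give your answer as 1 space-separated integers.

Answer: 4

Derivation:
Processing requests:
  req#1 t=23s (window 2): ALLOW
  req#2 t=23s (window 2): ALLOW
  req#3 t=23s (window 2): ALLOW
  req#4 t=23s (window 2): ALLOW
  req#5 t=23s (window 2): DENY
  req#6 t=23s (window 2): DENY
  req#7 t=23s (window 2): DENY
  req#8 t=23s (window 2): DENY
  req#9 t=23s (window 2): DENY
  req#10 t=23s (window 2): DENY
  req#11 t=23s (window 2): DENY
  req#12 t=23s (window 2): DENY
  req#13 t=23s (window 2): DENY
  req#14 t=23s (window 2): DENY
  req#15 t=23s (window 2): DENY
  req#16 t=23s (window 2): DENY
  req#17 t=23s (window 2): DENY
  req#18 t=23s (window 2): DENY
  req#19 t=23s (window 2): DENY

Allowed counts by window: 4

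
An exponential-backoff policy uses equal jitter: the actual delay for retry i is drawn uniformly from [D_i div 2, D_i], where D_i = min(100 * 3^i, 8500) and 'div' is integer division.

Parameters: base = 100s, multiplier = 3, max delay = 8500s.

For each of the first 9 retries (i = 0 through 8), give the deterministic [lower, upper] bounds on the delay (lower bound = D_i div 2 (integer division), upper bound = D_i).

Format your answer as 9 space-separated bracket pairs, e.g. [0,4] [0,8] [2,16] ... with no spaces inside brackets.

Computing bounds per retry:
  i=0: D_i=min(100*3^0,8500)=100, bounds=[50,100]
  i=1: D_i=min(100*3^1,8500)=300, bounds=[150,300]
  i=2: D_i=min(100*3^2,8500)=900, bounds=[450,900]
  i=3: D_i=min(100*3^3,8500)=2700, bounds=[1350,2700]
  i=4: D_i=min(100*3^4,8500)=8100, bounds=[4050,8100]
  i=5: D_i=min(100*3^5,8500)=8500, bounds=[4250,8500]
  i=6: D_i=min(100*3^6,8500)=8500, bounds=[4250,8500]
  i=7: D_i=min(100*3^7,8500)=8500, bounds=[4250,8500]
  i=8: D_i=min(100*3^8,8500)=8500, bounds=[4250,8500]

Answer: [50,100] [150,300] [450,900] [1350,2700] [4050,8100] [4250,8500] [4250,8500] [4250,8500] [4250,8500]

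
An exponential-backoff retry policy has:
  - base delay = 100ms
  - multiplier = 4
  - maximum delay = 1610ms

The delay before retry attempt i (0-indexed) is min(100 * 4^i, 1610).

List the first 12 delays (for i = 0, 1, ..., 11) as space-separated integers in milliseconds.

Computing each delay:
  i=0: min(100*4^0, 1610) = 100
  i=1: min(100*4^1, 1610) = 400
  i=2: min(100*4^2, 1610) = 1600
  i=3: min(100*4^3, 1610) = 1610
  i=4: min(100*4^4, 1610) = 1610
  i=5: min(100*4^5, 1610) = 1610
  i=6: min(100*4^6, 1610) = 1610
  i=7: min(100*4^7, 1610) = 1610
  i=8: min(100*4^8, 1610) = 1610
  i=9: min(100*4^9, 1610) = 1610
  i=10: min(100*4^10, 1610) = 1610
  i=11: min(100*4^11, 1610) = 1610

Answer: 100 400 1600 1610 1610 1610 1610 1610 1610 1610 1610 1610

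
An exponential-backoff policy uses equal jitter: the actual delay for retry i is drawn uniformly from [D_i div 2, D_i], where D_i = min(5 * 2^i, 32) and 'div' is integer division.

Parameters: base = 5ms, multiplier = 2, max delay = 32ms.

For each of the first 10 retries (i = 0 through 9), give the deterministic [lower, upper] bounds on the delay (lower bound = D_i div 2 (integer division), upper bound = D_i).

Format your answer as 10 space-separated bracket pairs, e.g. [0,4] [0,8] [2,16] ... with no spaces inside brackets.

Computing bounds per retry:
  i=0: D_i=min(5*2^0,32)=5, bounds=[2,5]
  i=1: D_i=min(5*2^1,32)=10, bounds=[5,10]
  i=2: D_i=min(5*2^2,32)=20, bounds=[10,20]
  i=3: D_i=min(5*2^3,32)=32, bounds=[16,32]
  i=4: D_i=min(5*2^4,32)=32, bounds=[16,32]
  i=5: D_i=min(5*2^5,32)=32, bounds=[16,32]
  i=6: D_i=min(5*2^6,32)=32, bounds=[16,32]
  i=7: D_i=min(5*2^7,32)=32, bounds=[16,32]
  i=8: D_i=min(5*2^8,32)=32, bounds=[16,32]
  i=9: D_i=min(5*2^9,32)=32, bounds=[16,32]

Answer: [2,5] [5,10] [10,20] [16,32] [16,32] [16,32] [16,32] [16,32] [16,32] [16,32]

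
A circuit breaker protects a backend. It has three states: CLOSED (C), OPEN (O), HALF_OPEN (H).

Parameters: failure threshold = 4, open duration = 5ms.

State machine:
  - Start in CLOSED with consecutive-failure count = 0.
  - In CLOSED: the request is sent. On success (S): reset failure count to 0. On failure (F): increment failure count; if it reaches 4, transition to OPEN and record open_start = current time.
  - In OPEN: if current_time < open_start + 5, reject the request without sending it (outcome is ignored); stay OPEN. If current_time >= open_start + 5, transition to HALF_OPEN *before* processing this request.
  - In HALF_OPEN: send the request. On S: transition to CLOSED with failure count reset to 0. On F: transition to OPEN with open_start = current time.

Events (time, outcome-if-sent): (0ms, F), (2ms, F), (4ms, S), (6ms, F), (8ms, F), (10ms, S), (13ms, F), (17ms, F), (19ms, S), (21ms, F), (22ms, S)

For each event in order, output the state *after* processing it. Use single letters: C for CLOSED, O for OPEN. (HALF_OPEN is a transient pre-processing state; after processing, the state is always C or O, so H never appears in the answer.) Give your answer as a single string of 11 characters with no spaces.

State after each event:
  event#1 t=0ms outcome=F: state=CLOSED
  event#2 t=2ms outcome=F: state=CLOSED
  event#3 t=4ms outcome=S: state=CLOSED
  event#4 t=6ms outcome=F: state=CLOSED
  event#5 t=8ms outcome=F: state=CLOSED
  event#6 t=10ms outcome=S: state=CLOSED
  event#7 t=13ms outcome=F: state=CLOSED
  event#8 t=17ms outcome=F: state=CLOSED
  event#9 t=19ms outcome=S: state=CLOSED
  event#10 t=21ms outcome=F: state=CLOSED
  event#11 t=22ms outcome=S: state=CLOSED

Answer: CCCCCCCCCCC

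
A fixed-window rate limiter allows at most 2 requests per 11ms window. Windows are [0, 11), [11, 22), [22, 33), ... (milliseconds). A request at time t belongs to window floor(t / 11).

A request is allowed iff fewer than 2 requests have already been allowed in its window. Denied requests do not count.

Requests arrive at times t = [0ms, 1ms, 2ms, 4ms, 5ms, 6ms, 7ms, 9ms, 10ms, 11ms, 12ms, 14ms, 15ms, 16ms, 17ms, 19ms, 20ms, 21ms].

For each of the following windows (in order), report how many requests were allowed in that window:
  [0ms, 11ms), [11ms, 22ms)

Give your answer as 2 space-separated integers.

Answer: 2 2

Derivation:
Processing requests:
  req#1 t=0ms (window 0): ALLOW
  req#2 t=1ms (window 0): ALLOW
  req#3 t=2ms (window 0): DENY
  req#4 t=4ms (window 0): DENY
  req#5 t=5ms (window 0): DENY
  req#6 t=6ms (window 0): DENY
  req#7 t=7ms (window 0): DENY
  req#8 t=9ms (window 0): DENY
  req#9 t=10ms (window 0): DENY
  req#10 t=11ms (window 1): ALLOW
  req#11 t=12ms (window 1): ALLOW
  req#12 t=14ms (window 1): DENY
  req#13 t=15ms (window 1): DENY
  req#14 t=16ms (window 1): DENY
  req#15 t=17ms (window 1): DENY
  req#16 t=19ms (window 1): DENY
  req#17 t=20ms (window 1): DENY
  req#18 t=21ms (window 1): DENY

Allowed counts by window: 2 2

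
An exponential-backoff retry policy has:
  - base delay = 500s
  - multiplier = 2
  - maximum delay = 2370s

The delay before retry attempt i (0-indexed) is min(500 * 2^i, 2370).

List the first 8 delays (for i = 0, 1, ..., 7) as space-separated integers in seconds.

Computing each delay:
  i=0: min(500*2^0, 2370) = 500
  i=1: min(500*2^1, 2370) = 1000
  i=2: min(500*2^2, 2370) = 2000
  i=3: min(500*2^3, 2370) = 2370
  i=4: min(500*2^4, 2370) = 2370
  i=5: min(500*2^5, 2370) = 2370
  i=6: min(500*2^6, 2370) = 2370
  i=7: min(500*2^7, 2370) = 2370

Answer: 500 1000 2000 2370 2370 2370 2370 2370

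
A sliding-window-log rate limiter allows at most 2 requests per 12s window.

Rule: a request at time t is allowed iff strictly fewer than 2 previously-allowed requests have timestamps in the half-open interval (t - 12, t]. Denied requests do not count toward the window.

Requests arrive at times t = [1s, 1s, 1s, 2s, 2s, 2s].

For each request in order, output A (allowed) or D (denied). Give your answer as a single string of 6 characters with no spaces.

Tracking allowed requests in the window:
  req#1 t=1s: ALLOW
  req#2 t=1s: ALLOW
  req#3 t=1s: DENY
  req#4 t=2s: DENY
  req#5 t=2s: DENY
  req#6 t=2s: DENY

Answer: AADDDD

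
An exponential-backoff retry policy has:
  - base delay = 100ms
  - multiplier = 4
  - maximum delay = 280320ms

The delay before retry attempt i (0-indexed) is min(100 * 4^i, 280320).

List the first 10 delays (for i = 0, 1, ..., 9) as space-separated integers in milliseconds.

Answer: 100 400 1600 6400 25600 102400 280320 280320 280320 280320

Derivation:
Computing each delay:
  i=0: min(100*4^0, 280320) = 100
  i=1: min(100*4^1, 280320) = 400
  i=2: min(100*4^2, 280320) = 1600
  i=3: min(100*4^3, 280320) = 6400
  i=4: min(100*4^4, 280320) = 25600
  i=5: min(100*4^5, 280320) = 102400
  i=6: min(100*4^6, 280320) = 280320
  i=7: min(100*4^7, 280320) = 280320
  i=8: min(100*4^8, 280320) = 280320
  i=9: min(100*4^9, 280320) = 280320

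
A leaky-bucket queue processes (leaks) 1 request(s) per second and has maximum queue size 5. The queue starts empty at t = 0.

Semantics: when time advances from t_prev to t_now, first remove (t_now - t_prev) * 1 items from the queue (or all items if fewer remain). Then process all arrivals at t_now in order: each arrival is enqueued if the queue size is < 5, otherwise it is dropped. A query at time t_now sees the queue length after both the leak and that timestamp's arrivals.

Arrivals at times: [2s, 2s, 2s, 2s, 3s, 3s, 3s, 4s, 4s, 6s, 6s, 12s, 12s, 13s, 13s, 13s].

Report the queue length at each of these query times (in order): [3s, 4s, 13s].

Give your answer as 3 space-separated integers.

Queue lengths at query times:
  query t=3s: backlog = 5
  query t=4s: backlog = 5
  query t=13s: backlog = 4

Answer: 5 5 4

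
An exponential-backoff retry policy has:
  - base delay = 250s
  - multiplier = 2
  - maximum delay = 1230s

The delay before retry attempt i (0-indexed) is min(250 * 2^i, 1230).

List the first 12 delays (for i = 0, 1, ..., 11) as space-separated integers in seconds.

Answer: 250 500 1000 1230 1230 1230 1230 1230 1230 1230 1230 1230

Derivation:
Computing each delay:
  i=0: min(250*2^0, 1230) = 250
  i=1: min(250*2^1, 1230) = 500
  i=2: min(250*2^2, 1230) = 1000
  i=3: min(250*2^3, 1230) = 1230
  i=4: min(250*2^4, 1230) = 1230
  i=5: min(250*2^5, 1230) = 1230
  i=6: min(250*2^6, 1230) = 1230
  i=7: min(250*2^7, 1230) = 1230
  i=8: min(250*2^8, 1230) = 1230
  i=9: min(250*2^9, 1230) = 1230
  i=10: min(250*2^10, 1230) = 1230
  i=11: min(250*2^11, 1230) = 1230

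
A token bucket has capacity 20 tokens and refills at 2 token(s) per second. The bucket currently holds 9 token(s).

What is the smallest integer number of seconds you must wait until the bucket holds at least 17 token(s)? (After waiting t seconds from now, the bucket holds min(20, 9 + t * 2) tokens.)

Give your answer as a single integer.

Need 9 + t * 2 >= 17, so t >= 8/2.
Smallest integer t = ceil(8/2) = 4.

Answer: 4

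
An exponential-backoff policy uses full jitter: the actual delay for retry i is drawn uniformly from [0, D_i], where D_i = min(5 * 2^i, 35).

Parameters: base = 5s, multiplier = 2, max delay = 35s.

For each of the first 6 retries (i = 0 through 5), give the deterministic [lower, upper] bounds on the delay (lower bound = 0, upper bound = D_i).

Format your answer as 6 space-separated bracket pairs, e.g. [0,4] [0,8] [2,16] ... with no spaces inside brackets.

Answer: [0,5] [0,10] [0,20] [0,35] [0,35] [0,35]

Derivation:
Computing bounds per retry:
  i=0: D_i=min(5*2^0,35)=5, bounds=[0,5]
  i=1: D_i=min(5*2^1,35)=10, bounds=[0,10]
  i=2: D_i=min(5*2^2,35)=20, bounds=[0,20]
  i=3: D_i=min(5*2^3,35)=35, bounds=[0,35]
  i=4: D_i=min(5*2^4,35)=35, bounds=[0,35]
  i=5: D_i=min(5*2^5,35)=35, bounds=[0,35]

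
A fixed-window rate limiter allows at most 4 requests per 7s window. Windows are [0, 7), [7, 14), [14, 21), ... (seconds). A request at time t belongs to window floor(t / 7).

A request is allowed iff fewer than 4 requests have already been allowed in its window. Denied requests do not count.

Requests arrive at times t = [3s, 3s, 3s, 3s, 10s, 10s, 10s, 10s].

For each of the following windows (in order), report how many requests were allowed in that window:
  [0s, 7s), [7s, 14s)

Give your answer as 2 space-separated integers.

Answer: 4 4

Derivation:
Processing requests:
  req#1 t=3s (window 0): ALLOW
  req#2 t=3s (window 0): ALLOW
  req#3 t=3s (window 0): ALLOW
  req#4 t=3s (window 0): ALLOW
  req#5 t=10s (window 1): ALLOW
  req#6 t=10s (window 1): ALLOW
  req#7 t=10s (window 1): ALLOW
  req#8 t=10s (window 1): ALLOW

Allowed counts by window: 4 4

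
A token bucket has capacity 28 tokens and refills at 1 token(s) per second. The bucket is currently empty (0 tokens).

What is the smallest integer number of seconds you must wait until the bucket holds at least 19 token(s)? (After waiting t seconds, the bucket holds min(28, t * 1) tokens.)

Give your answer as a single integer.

Answer: 19

Derivation:
Need t * 1 >= 19, so t >= 19/1.
Smallest integer t = ceil(19/1) = 19.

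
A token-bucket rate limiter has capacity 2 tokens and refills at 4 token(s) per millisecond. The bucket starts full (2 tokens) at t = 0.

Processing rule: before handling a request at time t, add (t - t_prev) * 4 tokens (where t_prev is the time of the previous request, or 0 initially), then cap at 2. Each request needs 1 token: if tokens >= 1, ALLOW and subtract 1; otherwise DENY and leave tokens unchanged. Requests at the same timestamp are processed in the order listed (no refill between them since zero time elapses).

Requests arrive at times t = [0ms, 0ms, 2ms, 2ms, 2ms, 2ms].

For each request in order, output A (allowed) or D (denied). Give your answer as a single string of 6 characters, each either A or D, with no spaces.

Simulating step by step:
  req#1 t=0ms: ALLOW
  req#2 t=0ms: ALLOW
  req#3 t=2ms: ALLOW
  req#4 t=2ms: ALLOW
  req#5 t=2ms: DENY
  req#6 t=2ms: DENY

Answer: AAAADD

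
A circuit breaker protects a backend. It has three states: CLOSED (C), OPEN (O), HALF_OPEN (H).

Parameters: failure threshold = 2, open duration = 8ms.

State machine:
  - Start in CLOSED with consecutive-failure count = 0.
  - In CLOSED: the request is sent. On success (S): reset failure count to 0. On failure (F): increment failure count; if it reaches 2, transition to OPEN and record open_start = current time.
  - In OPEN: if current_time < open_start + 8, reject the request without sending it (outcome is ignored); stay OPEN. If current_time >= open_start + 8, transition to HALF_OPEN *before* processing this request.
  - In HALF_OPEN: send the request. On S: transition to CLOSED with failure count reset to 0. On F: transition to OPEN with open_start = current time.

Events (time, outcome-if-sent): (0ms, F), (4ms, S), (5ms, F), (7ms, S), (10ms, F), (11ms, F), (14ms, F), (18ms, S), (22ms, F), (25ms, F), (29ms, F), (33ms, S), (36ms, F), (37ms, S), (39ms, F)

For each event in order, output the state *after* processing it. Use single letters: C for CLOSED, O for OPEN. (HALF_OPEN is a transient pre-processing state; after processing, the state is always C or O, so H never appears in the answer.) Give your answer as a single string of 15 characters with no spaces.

State after each event:
  event#1 t=0ms outcome=F: state=CLOSED
  event#2 t=4ms outcome=S: state=CLOSED
  event#3 t=5ms outcome=F: state=CLOSED
  event#4 t=7ms outcome=S: state=CLOSED
  event#5 t=10ms outcome=F: state=CLOSED
  event#6 t=11ms outcome=F: state=OPEN
  event#7 t=14ms outcome=F: state=OPEN
  event#8 t=18ms outcome=S: state=OPEN
  event#9 t=22ms outcome=F: state=OPEN
  event#10 t=25ms outcome=F: state=OPEN
  event#11 t=29ms outcome=F: state=OPEN
  event#12 t=33ms outcome=S: state=CLOSED
  event#13 t=36ms outcome=F: state=CLOSED
  event#14 t=37ms outcome=S: state=CLOSED
  event#15 t=39ms outcome=F: state=CLOSED

Answer: CCCCCOOOOOOCCCC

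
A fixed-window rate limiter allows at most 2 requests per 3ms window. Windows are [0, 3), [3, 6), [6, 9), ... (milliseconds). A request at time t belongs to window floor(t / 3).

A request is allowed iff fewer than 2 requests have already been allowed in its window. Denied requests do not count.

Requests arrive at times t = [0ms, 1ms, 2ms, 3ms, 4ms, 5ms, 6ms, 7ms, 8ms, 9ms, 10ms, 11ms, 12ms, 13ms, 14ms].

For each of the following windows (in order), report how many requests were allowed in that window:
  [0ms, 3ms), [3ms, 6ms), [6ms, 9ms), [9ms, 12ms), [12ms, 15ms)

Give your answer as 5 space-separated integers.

Answer: 2 2 2 2 2

Derivation:
Processing requests:
  req#1 t=0ms (window 0): ALLOW
  req#2 t=1ms (window 0): ALLOW
  req#3 t=2ms (window 0): DENY
  req#4 t=3ms (window 1): ALLOW
  req#5 t=4ms (window 1): ALLOW
  req#6 t=5ms (window 1): DENY
  req#7 t=6ms (window 2): ALLOW
  req#8 t=7ms (window 2): ALLOW
  req#9 t=8ms (window 2): DENY
  req#10 t=9ms (window 3): ALLOW
  req#11 t=10ms (window 3): ALLOW
  req#12 t=11ms (window 3): DENY
  req#13 t=12ms (window 4): ALLOW
  req#14 t=13ms (window 4): ALLOW
  req#15 t=14ms (window 4): DENY

Allowed counts by window: 2 2 2 2 2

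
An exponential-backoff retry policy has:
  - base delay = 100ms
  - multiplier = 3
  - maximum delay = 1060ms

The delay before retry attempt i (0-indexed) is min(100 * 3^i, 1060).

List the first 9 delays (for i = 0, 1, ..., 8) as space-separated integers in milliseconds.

Answer: 100 300 900 1060 1060 1060 1060 1060 1060

Derivation:
Computing each delay:
  i=0: min(100*3^0, 1060) = 100
  i=1: min(100*3^1, 1060) = 300
  i=2: min(100*3^2, 1060) = 900
  i=3: min(100*3^3, 1060) = 1060
  i=4: min(100*3^4, 1060) = 1060
  i=5: min(100*3^5, 1060) = 1060
  i=6: min(100*3^6, 1060) = 1060
  i=7: min(100*3^7, 1060) = 1060
  i=8: min(100*3^8, 1060) = 1060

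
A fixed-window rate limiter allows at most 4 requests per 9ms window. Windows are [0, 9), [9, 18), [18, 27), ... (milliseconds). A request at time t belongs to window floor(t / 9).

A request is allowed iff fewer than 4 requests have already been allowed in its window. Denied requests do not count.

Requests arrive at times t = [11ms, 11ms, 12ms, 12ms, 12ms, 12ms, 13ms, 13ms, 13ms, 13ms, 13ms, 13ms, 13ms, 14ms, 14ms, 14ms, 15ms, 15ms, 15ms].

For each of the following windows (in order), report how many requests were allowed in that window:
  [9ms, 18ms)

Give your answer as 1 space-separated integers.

Answer: 4

Derivation:
Processing requests:
  req#1 t=11ms (window 1): ALLOW
  req#2 t=11ms (window 1): ALLOW
  req#3 t=12ms (window 1): ALLOW
  req#4 t=12ms (window 1): ALLOW
  req#5 t=12ms (window 1): DENY
  req#6 t=12ms (window 1): DENY
  req#7 t=13ms (window 1): DENY
  req#8 t=13ms (window 1): DENY
  req#9 t=13ms (window 1): DENY
  req#10 t=13ms (window 1): DENY
  req#11 t=13ms (window 1): DENY
  req#12 t=13ms (window 1): DENY
  req#13 t=13ms (window 1): DENY
  req#14 t=14ms (window 1): DENY
  req#15 t=14ms (window 1): DENY
  req#16 t=14ms (window 1): DENY
  req#17 t=15ms (window 1): DENY
  req#18 t=15ms (window 1): DENY
  req#19 t=15ms (window 1): DENY

Allowed counts by window: 4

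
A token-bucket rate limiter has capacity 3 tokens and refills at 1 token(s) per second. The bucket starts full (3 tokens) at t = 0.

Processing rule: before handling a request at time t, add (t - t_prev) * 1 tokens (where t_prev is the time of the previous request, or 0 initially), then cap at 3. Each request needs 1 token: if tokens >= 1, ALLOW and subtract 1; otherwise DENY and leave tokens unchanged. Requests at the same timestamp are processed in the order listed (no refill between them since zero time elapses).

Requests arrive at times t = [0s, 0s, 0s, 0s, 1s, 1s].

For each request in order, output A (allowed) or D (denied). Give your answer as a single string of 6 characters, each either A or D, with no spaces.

Answer: AAADAD

Derivation:
Simulating step by step:
  req#1 t=0s: ALLOW
  req#2 t=0s: ALLOW
  req#3 t=0s: ALLOW
  req#4 t=0s: DENY
  req#5 t=1s: ALLOW
  req#6 t=1s: DENY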